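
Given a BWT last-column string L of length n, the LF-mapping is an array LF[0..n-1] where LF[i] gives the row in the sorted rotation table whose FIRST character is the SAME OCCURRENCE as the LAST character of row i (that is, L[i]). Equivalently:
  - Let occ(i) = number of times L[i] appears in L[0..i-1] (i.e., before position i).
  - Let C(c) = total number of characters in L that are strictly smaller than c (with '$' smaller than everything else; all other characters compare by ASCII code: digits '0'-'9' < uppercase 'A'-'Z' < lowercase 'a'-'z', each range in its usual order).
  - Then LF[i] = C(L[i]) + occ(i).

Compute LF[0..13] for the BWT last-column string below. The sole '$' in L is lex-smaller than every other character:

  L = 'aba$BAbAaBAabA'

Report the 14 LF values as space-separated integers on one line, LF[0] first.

Char counts: '$':1, 'A':4, 'B':2, 'a':4, 'b':3
C (first-col start): C('$')=0, C('A')=1, C('B')=5, C('a')=7, C('b')=11
L[0]='a': occ=0, LF[0]=C('a')+0=7+0=7
L[1]='b': occ=0, LF[1]=C('b')+0=11+0=11
L[2]='a': occ=1, LF[2]=C('a')+1=7+1=8
L[3]='$': occ=0, LF[3]=C('$')+0=0+0=0
L[4]='B': occ=0, LF[4]=C('B')+0=5+0=5
L[5]='A': occ=0, LF[5]=C('A')+0=1+0=1
L[6]='b': occ=1, LF[6]=C('b')+1=11+1=12
L[7]='A': occ=1, LF[7]=C('A')+1=1+1=2
L[8]='a': occ=2, LF[8]=C('a')+2=7+2=9
L[9]='B': occ=1, LF[9]=C('B')+1=5+1=6
L[10]='A': occ=2, LF[10]=C('A')+2=1+2=3
L[11]='a': occ=3, LF[11]=C('a')+3=7+3=10
L[12]='b': occ=2, LF[12]=C('b')+2=11+2=13
L[13]='A': occ=3, LF[13]=C('A')+3=1+3=4

Answer: 7 11 8 0 5 1 12 2 9 6 3 10 13 4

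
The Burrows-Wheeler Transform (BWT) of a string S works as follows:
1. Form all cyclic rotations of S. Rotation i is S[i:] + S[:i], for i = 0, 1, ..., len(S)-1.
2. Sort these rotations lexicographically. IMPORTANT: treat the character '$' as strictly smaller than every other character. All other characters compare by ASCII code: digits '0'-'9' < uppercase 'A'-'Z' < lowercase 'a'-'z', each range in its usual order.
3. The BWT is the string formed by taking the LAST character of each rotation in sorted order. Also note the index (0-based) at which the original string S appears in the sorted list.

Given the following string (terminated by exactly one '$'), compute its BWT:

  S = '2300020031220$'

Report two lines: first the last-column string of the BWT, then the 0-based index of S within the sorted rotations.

Answer: 02302003201$20
11

Derivation:
All 14 rotations (rotation i = S[i:]+S[:i]):
  rot[0] = 2300020031220$
  rot[1] = 300020031220$2
  rot[2] = 00020031220$23
  rot[3] = 0020031220$230
  rot[4] = 020031220$2300
  rot[5] = 20031220$23000
  rot[6] = 0031220$230002
  rot[7] = 031220$2300020
  rot[8] = 31220$23000200
  rot[9] = 1220$230002003
  rot[10] = 220$2300020031
  rot[11] = 20$23000200312
  rot[12] = 0$230002003122
  rot[13] = $2300020031220
Sorted (with $ < everything):
  sorted[0] = $2300020031220  (last char: '0')
  sorted[1] = 0$230002003122  (last char: '2')
  sorted[2] = 00020031220$23  (last char: '3')
  sorted[3] = 0020031220$230  (last char: '0')
  sorted[4] = 0031220$230002  (last char: '2')
  sorted[5] = 020031220$2300  (last char: '0')
  sorted[6] = 031220$2300020  (last char: '0')
  sorted[7] = 1220$230002003  (last char: '3')
  sorted[8] = 20$23000200312  (last char: '2')
  sorted[9] = 20031220$23000  (last char: '0')
  sorted[10] = 220$2300020031  (last char: '1')
  sorted[11] = 2300020031220$  (last char: '$')
  sorted[12] = 300020031220$2  (last char: '2')
  sorted[13] = 31220$23000200  (last char: '0')
Last column: 02302003201$20
Original string S is at sorted index 11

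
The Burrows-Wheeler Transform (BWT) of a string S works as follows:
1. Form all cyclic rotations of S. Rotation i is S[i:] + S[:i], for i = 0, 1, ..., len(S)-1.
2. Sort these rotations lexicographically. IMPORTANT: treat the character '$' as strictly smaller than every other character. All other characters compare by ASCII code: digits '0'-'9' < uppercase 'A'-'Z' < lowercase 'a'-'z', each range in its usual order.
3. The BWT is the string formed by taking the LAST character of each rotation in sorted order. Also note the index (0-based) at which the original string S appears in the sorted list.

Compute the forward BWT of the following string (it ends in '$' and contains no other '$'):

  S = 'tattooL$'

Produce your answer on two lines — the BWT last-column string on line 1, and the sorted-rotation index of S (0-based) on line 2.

All 8 rotations (rotation i = S[i:]+S[:i]):
  rot[0] = tattooL$
  rot[1] = attooL$t
  rot[2] = ttooL$ta
  rot[3] = tooL$tat
  rot[4] = ooL$tatt
  rot[5] = oL$tatto
  rot[6] = L$tattoo
  rot[7] = $tattooL
Sorted (with $ < everything):
  sorted[0] = $tattooL  (last char: 'L')
  sorted[1] = L$tattoo  (last char: 'o')
  sorted[2] = attooL$t  (last char: 't')
  sorted[3] = oL$tatto  (last char: 'o')
  sorted[4] = ooL$tatt  (last char: 't')
  sorted[5] = tattooL$  (last char: '$')
  sorted[6] = tooL$tat  (last char: 't')
  sorted[7] = ttooL$ta  (last char: 'a')
Last column: Lotot$ta
Original string S is at sorted index 5

Answer: Lotot$ta
5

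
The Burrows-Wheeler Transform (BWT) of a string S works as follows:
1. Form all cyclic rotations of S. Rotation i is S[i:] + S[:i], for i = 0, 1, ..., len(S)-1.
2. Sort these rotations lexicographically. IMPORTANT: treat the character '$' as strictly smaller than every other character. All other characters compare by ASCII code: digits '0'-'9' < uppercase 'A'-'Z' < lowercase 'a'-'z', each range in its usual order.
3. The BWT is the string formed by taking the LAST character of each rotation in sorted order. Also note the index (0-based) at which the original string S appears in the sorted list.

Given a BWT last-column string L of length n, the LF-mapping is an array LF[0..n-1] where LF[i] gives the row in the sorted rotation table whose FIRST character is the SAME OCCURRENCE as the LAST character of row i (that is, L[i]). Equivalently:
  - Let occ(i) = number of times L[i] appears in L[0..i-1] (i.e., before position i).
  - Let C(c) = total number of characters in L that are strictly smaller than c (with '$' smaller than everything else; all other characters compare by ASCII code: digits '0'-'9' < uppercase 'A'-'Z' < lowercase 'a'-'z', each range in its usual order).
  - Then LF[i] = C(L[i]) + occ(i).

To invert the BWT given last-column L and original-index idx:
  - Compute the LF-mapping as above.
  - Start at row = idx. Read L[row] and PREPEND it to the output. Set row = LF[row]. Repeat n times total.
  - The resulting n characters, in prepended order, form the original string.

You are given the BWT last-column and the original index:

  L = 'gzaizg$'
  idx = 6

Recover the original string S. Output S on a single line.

LF mapping: 2 5 1 4 6 3 0
Walk LF starting at row 6, prepending L[row]:
  step 1: row=6, L[6]='$', prepend. Next row=LF[6]=0
  step 2: row=0, L[0]='g', prepend. Next row=LF[0]=2
  step 3: row=2, L[2]='a', prepend. Next row=LF[2]=1
  step 4: row=1, L[1]='z', prepend. Next row=LF[1]=5
  step 5: row=5, L[5]='g', prepend. Next row=LF[5]=3
  step 6: row=3, L[3]='i', prepend. Next row=LF[3]=4
  step 7: row=4, L[4]='z', prepend. Next row=LF[4]=6
Reversed output: zigzag$

Answer: zigzag$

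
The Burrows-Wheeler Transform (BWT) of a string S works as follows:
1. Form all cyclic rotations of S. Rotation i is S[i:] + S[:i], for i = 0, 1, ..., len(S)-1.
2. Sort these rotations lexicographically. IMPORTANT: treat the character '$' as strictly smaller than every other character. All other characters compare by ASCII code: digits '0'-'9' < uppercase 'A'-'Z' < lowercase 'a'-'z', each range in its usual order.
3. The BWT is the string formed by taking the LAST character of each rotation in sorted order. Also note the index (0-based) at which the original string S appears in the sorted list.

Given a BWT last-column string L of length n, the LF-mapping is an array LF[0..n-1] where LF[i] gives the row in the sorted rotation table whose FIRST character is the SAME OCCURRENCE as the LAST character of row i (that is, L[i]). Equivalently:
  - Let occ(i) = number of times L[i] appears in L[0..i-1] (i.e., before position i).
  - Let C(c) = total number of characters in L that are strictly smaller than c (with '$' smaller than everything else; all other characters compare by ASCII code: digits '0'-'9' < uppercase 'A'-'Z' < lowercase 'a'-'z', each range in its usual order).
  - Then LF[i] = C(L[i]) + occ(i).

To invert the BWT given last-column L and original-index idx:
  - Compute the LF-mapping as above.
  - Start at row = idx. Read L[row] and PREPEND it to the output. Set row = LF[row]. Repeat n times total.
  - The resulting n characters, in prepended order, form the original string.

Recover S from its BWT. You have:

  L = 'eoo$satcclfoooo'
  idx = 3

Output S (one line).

LF mapping: 4 7 8 0 13 1 14 2 3 6 5 9 10 11 12
Walk LF starting at row 3, prepending L[row]:
  step 1: row=3, L[3]='$', prepend. Next row=LF[3]=0
  step 2: row=0, L[0]='e', prepend. Next row=LF[0]=4
  step 3: row=4, L[4]='s', prepend. Next row=LF[4]=13
  step 4: row=13, L[13]='o', prepend. Next row=LF[13]=11
  step 5: row=11, L[11]='o', prepend. Next row=LF[11]=9
  step 6: row=9, L[9]='l', prepend. Next row=LF[9]=6
  step 7: row=6, L[6]='t', prepend. Next row=LF[6]=14
  step 8: row=14, L[14]='o', prepend. Next row=LF[14]=12
  step 9: row=12, L[12]='o', prepend. Next row=LF[12]=10
  step 10: row=10, L[10]='f', prepend. Next row=LF[10]=5
  step 11: row=5, L[5]='a', prepend. Next row=LF[5]=1
  step 12: row=1, L[1]='o', prepend. Next row=LF[1]=7
  step 13: row=7, L[7]='c', prepend. Next row=LF[7]=2
  step 14: row=2, L[2]='o', prepend. Next row=LF[2]=8
  step 15: row=8, L[8]='c', prepend. Next row=LF[8]=3
Reversed output: cocoafootloose$

Answer: cocoafootloose$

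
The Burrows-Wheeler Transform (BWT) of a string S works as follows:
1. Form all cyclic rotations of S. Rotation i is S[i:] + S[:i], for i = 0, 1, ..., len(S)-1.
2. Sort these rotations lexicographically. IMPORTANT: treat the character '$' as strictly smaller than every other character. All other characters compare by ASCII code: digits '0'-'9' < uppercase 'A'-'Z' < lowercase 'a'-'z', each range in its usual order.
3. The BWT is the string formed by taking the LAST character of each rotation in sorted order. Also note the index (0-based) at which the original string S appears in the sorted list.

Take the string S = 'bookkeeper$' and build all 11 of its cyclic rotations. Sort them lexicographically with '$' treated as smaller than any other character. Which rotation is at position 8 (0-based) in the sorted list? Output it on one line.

All 11 rotations (rotation i = S[i:]+S[:i]):
  rot[0] = bookkeeper$
  rot[1] = ookkeeper$b
  rot[2] = okkeeper$bo
  rot[3] = kkeeper$boo
  rot[4] = keeper$book
  rot[5] = eeper$bookk
  rot[6] = eper$bookke
  rot[7] = per$bookkee
  rot[8] = er$bookkeep
  rot[9] = r$bookkeepe
  rot[10] = $bookkeeper
Sorted (with $ < everything):
  sorted[0] = $bookkeeper
  sorted[1] = bookkeeper$
  sorted[2] = eeper$bookk
  sorted[3] = eper$bookke
  sorted[4] = er$bookkeep
  sorted[5] = keeper$book
  sorted[6] = kkeeper$boo
  sorted[7] = okkeeper$bo
  sorted[8] = ookkeeper$b
  sorted[9] = per$bookkee
  sorted[10] = r$bookkeepe
sorted[8] = ookkeeper$b

Answer: ookkeeper$b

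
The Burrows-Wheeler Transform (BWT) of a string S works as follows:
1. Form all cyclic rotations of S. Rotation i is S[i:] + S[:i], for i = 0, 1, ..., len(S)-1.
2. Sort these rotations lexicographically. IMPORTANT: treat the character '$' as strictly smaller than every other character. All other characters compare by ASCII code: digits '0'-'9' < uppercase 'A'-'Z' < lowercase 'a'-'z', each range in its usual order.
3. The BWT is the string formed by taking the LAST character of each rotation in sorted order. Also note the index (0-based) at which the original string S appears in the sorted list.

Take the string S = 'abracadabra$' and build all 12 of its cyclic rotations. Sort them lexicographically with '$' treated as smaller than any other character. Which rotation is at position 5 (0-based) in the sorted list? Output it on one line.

Answer: adabra$abrac

Derivation:
All 12 rotations (rotation i = S[i:]+S[:i]):
  rot[0] = abracadabra$
  rot[1] = bracadabra$a
  rot[2] = racadabra$ab
  rot[3] = acadabra$abr
  rot[4] = cadabra$abra
  rot[5] = adabra$abrac
  rot[6] = dabra$abraca
  rot[7] = abra$abracad
  rot[8] = bra$abracada
  rot[9] = ra$abracadab
  rot[10] = a$abracadabr
  rot[11] = $abracadabra
Sorted (with $ < everything):
  sorted[0] = $abracadabra
  sorted[1] = a$abracadabr
  sorted[2] = abra$abracad
  sorted[3] = abracadabra$
  sorted[4] = acadabra$abr
  sorted[5] = adabra$abrac
  sorted[6] = bra$abracada
  sorted[7] = bracadabra$a
  sorted[8] = cadabra$abra
  sorted[9] = dabra$abraca
  sorted[10] = ra$abracadab
  sorted[11] = racadabra$ab
sorted[5] = adabra$abrac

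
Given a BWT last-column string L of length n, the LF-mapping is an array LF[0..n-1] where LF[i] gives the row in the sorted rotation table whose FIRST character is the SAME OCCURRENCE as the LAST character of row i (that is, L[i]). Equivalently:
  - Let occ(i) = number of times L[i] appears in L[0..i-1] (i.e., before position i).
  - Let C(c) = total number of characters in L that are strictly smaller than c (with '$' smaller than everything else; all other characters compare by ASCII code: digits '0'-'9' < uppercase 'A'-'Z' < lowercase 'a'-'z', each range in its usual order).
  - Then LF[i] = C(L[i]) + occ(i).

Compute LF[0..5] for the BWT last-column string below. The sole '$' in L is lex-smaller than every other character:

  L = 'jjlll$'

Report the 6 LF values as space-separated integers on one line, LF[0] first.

Answer: 1 2 3 4 5 0

Derivation:
Char counts: '$':1, 'j':2, 'l':3
C (first-col start): C('$')=0, C('j')=1, C('l')=3
L[0]='j': occ=0, LF[0]=C('j')+0=1+0=1
L[1]='j': occ=1, LF[1]=C('j')+1=1+1=2
L[2]='l': occ=0, LF[2]=C('l')+0=3+0=3
L[3]='l': occ=1, LF[3]=C('l')+1=3+1=4
L[4]='l': occ=2, LF[4]=C('l')+2=3+2=5
L[5]='$': occ=0, LF[5]=C('$')+0=0+0=0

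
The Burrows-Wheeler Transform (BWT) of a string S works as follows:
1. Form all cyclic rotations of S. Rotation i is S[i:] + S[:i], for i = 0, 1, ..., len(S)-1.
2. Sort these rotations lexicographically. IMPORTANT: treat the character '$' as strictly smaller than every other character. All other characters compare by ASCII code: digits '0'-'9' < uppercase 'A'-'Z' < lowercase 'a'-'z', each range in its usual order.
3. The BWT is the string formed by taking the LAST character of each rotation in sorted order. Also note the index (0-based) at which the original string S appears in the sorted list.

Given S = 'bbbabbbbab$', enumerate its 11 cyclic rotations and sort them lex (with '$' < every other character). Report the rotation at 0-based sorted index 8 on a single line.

All 11 rotations (rotation i = S[i:]+S[:i]):
  rot[0] = bbbabbbbab$
  rot[1] = bbabbbbab$b
  rot[2] = babbbbab$bb
  rot[3] = abbbbab$bbb
  rot[4] = bbbbab$bbba
  rot[5] = bbbab$bbbab
  rot[6] = bbab$bbbabb
  rot[7] = bab$bbbabbb
  rot[8] = ab$bbbabbbb
  rot[9] = b$bbbabbbba
  rot[10] = $bbbabbbbab
Sorted (with $ < everything):
  sorted[0] = $bbbabbbbab
  sorted[1] = ab$bbbabbbb
  sorted[2] = abbbbab$bbb
  sorted[3] = b$bbbabbbba
  sorted[4] = bab$bbbabbb
  sorted[5] = babbbbab$bb
  sorted[6] = bbab$bbbabb
  sorted[7] = bbabbbbab$b
  sorted[8] = bbbab$bbbab
  sorted[9] = bbbabbbbab$
  sorted[10] = bbbbab$bbba
sorted[8] = bbbab$bbbab

Answer: bbbab$bbbab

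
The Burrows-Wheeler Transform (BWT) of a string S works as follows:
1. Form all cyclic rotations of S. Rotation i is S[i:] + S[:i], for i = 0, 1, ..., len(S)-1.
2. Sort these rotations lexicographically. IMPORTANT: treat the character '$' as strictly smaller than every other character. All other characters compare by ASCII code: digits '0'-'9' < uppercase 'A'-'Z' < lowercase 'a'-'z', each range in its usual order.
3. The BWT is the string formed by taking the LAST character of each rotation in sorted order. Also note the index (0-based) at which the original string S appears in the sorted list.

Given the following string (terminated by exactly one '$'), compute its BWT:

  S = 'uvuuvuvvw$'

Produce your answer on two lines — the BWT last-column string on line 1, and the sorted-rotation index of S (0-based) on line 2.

All 10 rotations (rotation i = S[i:]+S[:i]):
  rot[0] = uvuuvuvvw$
  rot[1] = vuuvuvvw$u
  rot[2] = uuvuvvw$uv
  rot[3] = uvuvvw$uvu
  rot[4] = vuvvw$uvuu
  rot[5] = uvvw$uvuuv
  rot[6] = vvw$uvuuvu
  rot[7] = vw$uvuuvuv
  rot[8] = w$uvuuvuvv
  rot[9] = $uvuuvuvvw
Sorted (with $ < everything):
  sorted[0] = $uvuuvuvvw  (last char: 'w')
  sorted[1] = uuvuvvw$uv  (last char: 'v')
  sorted[2] = uvuuvuvvw$  (last char: '$')
  sorted[3] = uvuvvw$uvu  (last char: 'u')
  sorted[4] = uvvw$uvuuv  (last char: 'v')
  sorted[5] = vuuvuvvw$u  (last char: 'u')
  sorted[6] = vuvvw$uvuu  (last char: 'u')
  sorted[7] = vvw$uvuuvu  (last char: 'u')
  sorted[8] = vw$uvuuvuv  (last char: 'v')
  sorted[9] = w$uvuuvuvv  (last char: 'v')
Last column: wv$uvuuuvv
Original string S is at sorted index 2

Answer: wv$uvuuuvv
2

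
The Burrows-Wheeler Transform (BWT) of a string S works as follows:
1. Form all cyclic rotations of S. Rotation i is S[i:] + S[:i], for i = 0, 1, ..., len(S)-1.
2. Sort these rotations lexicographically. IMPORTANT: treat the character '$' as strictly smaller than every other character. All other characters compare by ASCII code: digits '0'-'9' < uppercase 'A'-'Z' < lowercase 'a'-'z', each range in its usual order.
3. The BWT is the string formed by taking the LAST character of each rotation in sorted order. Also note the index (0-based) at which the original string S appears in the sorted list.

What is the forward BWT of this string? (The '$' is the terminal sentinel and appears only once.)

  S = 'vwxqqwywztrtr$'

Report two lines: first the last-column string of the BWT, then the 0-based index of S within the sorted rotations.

All 14 rotations (rotation i = S[i:]+S[:i]):
  rot[0] = vwxqqwywztrtr$
  rot[1] = wxqqwywztrtr$v
  rot[2] = xqqwywztrtr$vw
  rot[3] = qqwywztrtr$vwx
  rot[4] = qwywztrtr$vwxq
  rot[5] = wywztrtr$vwxqq
  rot[6] = ywztrtr$vwxqqw
  rot[7] = wztrtr$vwxqqwy
  rot[8] = ztrtr$vwxqqwyw
  rot[9] = trtr$vwxqqwywz
  rot[10] = rtr$vwxqqwywzt
  rot[11] = tr$vwxqqwywztr
  rot[12] = r$vwxqqwywztrt
  rot[13] = $vwxqqwywztrtr
Sorted (with $ < everything):
  sorted[0] = $vwxqqwywztrtr  (last char: 'r')
  sorted[1] = qqwywztrtr$vwx  (last char: 'x')
  sorted[2] = qwywztrtr$vwxq  (last char: 'q')
  sorted[3] = r$vwxqqwywztrt  (last char: 't')
  sorted[4] = rtr$vwxqqwywzt  (last char: 't')
  sorted[5] = tr$vwxqqwywztr  (last char: 'r')
  sorted[6] = trtr$vwxqqwywz  (last char: 'z')
  sorted[7] = vwxqqwywztrtr$  (last char: '$')
  sorted[8] = wxqqwywztrtr$v  (last char: 'v')
  sorted[9] = wywztrtr$vwxqq  (last char: 'q')
  sorted[10] = wztrtr$vwxqqwy  (last char: 'y')
  sorted[11] = xqqwywztrtr$vw  (last char: 'w')
  sorted[12] = ywztrtr$vwxqqw  (last char: 'w')
  sorted[13] = ztrtr$vwxqqwyw  (last char: 'w')
Last column: rxqttrz$vqywww
Original string S is at sorted index 7

Answer: rxqttrz$vqywww
7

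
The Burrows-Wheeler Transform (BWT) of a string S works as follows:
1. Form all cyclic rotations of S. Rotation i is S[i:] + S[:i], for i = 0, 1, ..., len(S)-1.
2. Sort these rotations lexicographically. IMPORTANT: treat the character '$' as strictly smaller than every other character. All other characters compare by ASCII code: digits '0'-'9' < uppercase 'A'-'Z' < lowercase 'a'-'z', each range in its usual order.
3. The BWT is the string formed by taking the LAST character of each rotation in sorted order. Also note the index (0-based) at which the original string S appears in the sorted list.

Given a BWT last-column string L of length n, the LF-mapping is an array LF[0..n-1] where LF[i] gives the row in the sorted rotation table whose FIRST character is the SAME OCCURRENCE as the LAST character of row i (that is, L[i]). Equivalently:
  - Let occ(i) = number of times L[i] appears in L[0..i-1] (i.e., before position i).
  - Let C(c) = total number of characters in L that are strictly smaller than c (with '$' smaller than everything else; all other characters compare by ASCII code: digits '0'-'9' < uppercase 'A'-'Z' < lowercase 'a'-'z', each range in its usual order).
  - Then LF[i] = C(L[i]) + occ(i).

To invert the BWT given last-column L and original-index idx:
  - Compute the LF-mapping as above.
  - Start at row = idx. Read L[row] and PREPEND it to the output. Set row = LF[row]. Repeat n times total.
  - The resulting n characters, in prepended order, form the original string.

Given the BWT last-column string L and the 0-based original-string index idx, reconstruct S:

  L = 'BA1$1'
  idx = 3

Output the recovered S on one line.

LF mapping: 4 3 1 0 2
Walk LF starting at row 3, prepending L[row]:
  step 1: row=3, L[3]='$', prepend. Next row=LF[3]=0
  step 2: row=0, L[0]='B', prepend. Next row=LF[0]=4
  step 3: row=4, L[4]='1', prepend. Next row=LF[4]=2
  step 4: row=2, L[2]='1', prepend. Next row=LF[2]=1
  step 5: row=1, L[1]='A', prepend. Next row=LF[1]=3
Reversed output: A11B$

Answer: A11B$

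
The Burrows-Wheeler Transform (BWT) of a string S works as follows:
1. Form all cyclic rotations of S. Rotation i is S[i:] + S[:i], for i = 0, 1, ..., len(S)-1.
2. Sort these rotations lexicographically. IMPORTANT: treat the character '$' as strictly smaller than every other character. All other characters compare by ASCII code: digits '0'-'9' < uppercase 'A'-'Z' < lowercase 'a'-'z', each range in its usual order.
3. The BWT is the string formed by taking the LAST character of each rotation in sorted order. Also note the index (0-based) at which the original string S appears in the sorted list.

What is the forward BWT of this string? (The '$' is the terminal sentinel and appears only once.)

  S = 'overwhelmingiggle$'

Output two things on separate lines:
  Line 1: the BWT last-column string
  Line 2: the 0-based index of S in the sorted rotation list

All 18 rotations (rotation i = S[i:]+S[:i]):
  rot[0] = overwhelmingiggle$
  rot[1] = verwhelmingiggle$o
  rot[2] = erwhelmingiggle$ov
  rot[3] = rwhelmingiggle$ove
  rot[4] = whelmingiggle$over
  rot[5] = helmingiggle$overw
  rot[6] = elmingiggle$overwh
  rot[7] = lmingiggle$overwhe
  rot[8] = mingiggle$overwhel
  rot[9] = ingiggle$overwhelm
  rot[10] = ngiggle$overwhelmi
  rot[11] = giggle$overwhelmin
  rot[12] = iggle$overwhelming
  rot[13] = ggle$overwhelmingi
  rot[14] = gle$overwhelmingig
  rot[15] = le$overwhelmingigg
  rot[16] = e$overwhelmingiggl
  rot[17] = $overwhelmingiggle
Sorted (with $ < everything):
  sorted[0] = $overwhelmingiggle  (last char: 'e')
  sorted[1] = e$overwhelmingiggl  (last char: 'l')
  sorted[2] = elmingiggle$overwh  (last char: 'h')
  sorted[3] = erwhelmingiggle$ov  (last char: 'v')
  sorted[4] = ggle$overwhelmingi  (last char: 'i')
  sorted[5] = giggle$overwhelmin  (last char: 'n')
  sorted[6] = gle$overwhelmingig  (last char: 'g')
  sorted[7] = helmingiggle$overw  (last char: 'w')
  sorted[8] = iggle$overwhelming  (last char: 'g')
  sorted[9] = ingiggle$overwhelm  (last char: 'm')
  sorted[10] = le$overwhelmingigg  (last char: 'g')
  sorted[11] = lmingiggle$overwhe  (last char: 'e')
  sorted[12] = mingiggle$overwhel  (last char: 'l')
  sorted[13] = ngiggle$overwhelmi  (last char: 'i')
  sorted[14] = overwhelmingiggle$  (last char: '$')
  sorted[15] = rwhelmingiggle$ove  (last char: 'e')
  sorted[16] = verwhelmingiggle$o  (last char: 'o')
  sorted[17] = whelmingiggle$over  (last char: 'r')
Last column: elhvingwgmgeli$eor
Original string S is at sorted index 14

Answer: elhvingwgmgeli$eor
14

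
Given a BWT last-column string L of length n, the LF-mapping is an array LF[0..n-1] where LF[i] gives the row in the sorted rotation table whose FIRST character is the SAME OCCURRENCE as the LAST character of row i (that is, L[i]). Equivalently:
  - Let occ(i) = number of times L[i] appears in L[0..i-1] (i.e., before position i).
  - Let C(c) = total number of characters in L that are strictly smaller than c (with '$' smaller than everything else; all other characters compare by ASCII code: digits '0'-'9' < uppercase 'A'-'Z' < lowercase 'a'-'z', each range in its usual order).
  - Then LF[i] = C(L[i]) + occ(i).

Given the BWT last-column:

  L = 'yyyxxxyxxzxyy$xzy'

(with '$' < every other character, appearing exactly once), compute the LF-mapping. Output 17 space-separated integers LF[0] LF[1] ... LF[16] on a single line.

Char counts: '$':1, 'x':7, 'y':7, 'z':2
C (first-col start): C('$')=0, C('x')=1, C('y')=8, C('z')=15
L[0]='y': occ=0, LF[0]=C('y')+0=8+0=8
L[1]='y': occ=1, LF[1]=C('y')+1=8+1=9
L[2]='y': occ=2, LF[2]=C('y')+2=8+2=10
L[3]='x': occ=0, LF[3]=C('x')+0=1+0=1
L[4]='x': occ=1, LF[4]=C('x')+1=1+1=2
L[5]='x': occ=2, LF[5]=C('x')+2=1+2=3
L[6]='y': occ=3, LF[6]=C('y')+3=8+3=11
L[7]='x': occ=3, LF[7]=C('x')+3=1+3=4
L[8]='x': occ=4, LF[8]=C('x')+4=1+4=5
L[9]='z': occ=0, LF[9]=C('z')+0=15+0=15
L[10]='x': occ=5, LF[10]=C('x')+5=1+5=6
L[11]='y': occ=4, LF[11]=C('y')+4=8+4=12
L[12]='y': occ=5, LF[12]=C('y')+5=8+5=13
L[13]='$': occ=0, LF[13]=C('$')+0=0+0=0
L[14]='x': occ=6, LF[14]=C('x')+6=1+6=7
L[15]='z': occ=1, LF[15]=C('z')+1=15+1=16
L[16]='y': occ=6, LF[16]=C('y')+6=8+6=14

Answer: 8 9 10 1 2 3 11 4 5 15 6 12 13 0 7 16 14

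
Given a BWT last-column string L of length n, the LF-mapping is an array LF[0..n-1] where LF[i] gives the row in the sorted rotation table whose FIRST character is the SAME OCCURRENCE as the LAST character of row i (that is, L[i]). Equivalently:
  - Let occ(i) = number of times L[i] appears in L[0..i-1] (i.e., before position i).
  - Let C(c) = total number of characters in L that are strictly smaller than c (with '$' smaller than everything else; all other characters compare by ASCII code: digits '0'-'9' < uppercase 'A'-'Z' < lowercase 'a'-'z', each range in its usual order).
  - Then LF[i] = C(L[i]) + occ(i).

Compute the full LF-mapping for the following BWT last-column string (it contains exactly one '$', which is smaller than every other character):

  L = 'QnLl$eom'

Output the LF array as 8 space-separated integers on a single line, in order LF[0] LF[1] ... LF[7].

Answer: 2 6 1 4 0 3 7 5

Derivation:
Char counts: '$':1, 'L':1, 'Q':1, 'e':1, 'l':1, 'm':1, 'n':1, 'o':1
C (first-col start): C('$')=0, C('L')=1, C('Q')=2, C('e')=3, C('l')=4, C('m')=5, C('n')=6, C('o')=7
L[0]='Q': occ=0, LF[0]=C('Q')+0=2+0=2
L[1]='n': occ=0, LF[1]=C('n')+0=6+0=6
L[2]='L': occ=0, LF[2]=C('L')+0=1+0=1
L[3]='l': occ=0, LF[3]=C('l')+0=4+0=4
L[4]='$': occ=0, LF[4]=C('$')+0=0+0=0
L[5]='e': occ=0, LF[5]=C('e')+0=3+0=3
L[6]='o': occ=0, LF[6]=C('o')+0=7+0=7
L[7]='m': occ=0, LF[7]=C('m')+0=5+0=5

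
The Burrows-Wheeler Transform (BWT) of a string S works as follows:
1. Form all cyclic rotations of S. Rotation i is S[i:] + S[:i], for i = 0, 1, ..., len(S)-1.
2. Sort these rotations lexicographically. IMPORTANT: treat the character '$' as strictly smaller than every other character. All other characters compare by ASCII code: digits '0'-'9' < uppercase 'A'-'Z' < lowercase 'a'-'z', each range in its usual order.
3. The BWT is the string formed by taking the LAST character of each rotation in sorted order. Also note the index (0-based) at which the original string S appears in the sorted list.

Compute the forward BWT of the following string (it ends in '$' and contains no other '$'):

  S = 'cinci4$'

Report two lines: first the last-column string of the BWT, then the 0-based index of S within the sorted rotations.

All 7 rotations (rotation i = S[i:]+S[:i]):
  rot[0] = cinci4$
  rot[1] = inci4$c
  rot[2] = nci4$ci
  rot[3] = ci4$cin
  rot[4] = i4$cinc
  rot[5] = 4$cinci
  rot[6] = $cinci4
Sorted (with $ < everything):
  sorted[0] = $cinci4  (last char: '4')
  sorted[1] = 4$cinci  (last char: 'i')
  sorted[2] = ci4$cin  (last char: 'n')
  sorted[3] = cinci4$  (last char: '$')
  sorted[4] = i4$cinc  (last char: 'c')
  sorted[5] = inci4$c  (last char: 'c')
  sorted[6] = nci4$ci  (last char: 'i')
Last column: 4in$cci
Original string S is at sorted index 3

Answer: 4in$cci
3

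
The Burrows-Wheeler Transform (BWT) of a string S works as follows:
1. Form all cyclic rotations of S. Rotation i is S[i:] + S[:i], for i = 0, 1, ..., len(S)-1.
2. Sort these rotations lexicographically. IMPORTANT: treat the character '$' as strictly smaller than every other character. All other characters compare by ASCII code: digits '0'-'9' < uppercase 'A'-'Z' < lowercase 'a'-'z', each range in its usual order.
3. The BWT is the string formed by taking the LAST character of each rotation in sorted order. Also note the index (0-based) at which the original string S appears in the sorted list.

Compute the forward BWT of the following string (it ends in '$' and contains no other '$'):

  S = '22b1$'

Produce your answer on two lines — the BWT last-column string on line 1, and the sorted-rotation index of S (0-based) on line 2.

All 5 rotations (rotation i = S[i:]+S[:i]):
  rot[0] = 22b1$
  rot[1] = 2b1$2
  rot[2] = b1$22
  rot[3] = 1$22b
  rot[4] = $22b1
Sorted (with $ < everything):
  sorted[0] = $22b1  (last char: '1')
  sorted[1] = 1$22b  (last char: 'b')
  sorted[2] = 22b1$  (last char: '$')
  sorted[3] = 2b1$2  (last char: '2')
  sorted[4] = b1$22  (last char: '2')
Last column: 1b$22
Original string S is at sorted index 2

Answer: 1b$22
2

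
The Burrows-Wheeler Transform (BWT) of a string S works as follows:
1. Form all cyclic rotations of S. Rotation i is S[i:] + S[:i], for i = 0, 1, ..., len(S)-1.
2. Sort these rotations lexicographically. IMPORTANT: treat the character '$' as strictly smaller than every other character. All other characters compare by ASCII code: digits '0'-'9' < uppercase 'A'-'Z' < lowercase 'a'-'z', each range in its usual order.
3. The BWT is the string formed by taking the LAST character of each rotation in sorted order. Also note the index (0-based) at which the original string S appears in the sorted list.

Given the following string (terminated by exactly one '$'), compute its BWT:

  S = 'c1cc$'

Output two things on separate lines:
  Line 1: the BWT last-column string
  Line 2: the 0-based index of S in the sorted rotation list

Answer: ccc$1
3

Derivation:
All 5 rotations (rotation i = S[i:]+S[:i]):
  rot[0] = c1cc$
  rot[1] = 1cc$c
  rot[2] = cc$c1
  rot[3] = c$c1c
  rot[4] = $c1cc
Sorted (with $ < everything):
  sorted[0] = $c1cc  (last char: 'c')
  sorted[1] = 1cc$c  (last char: 'c')
  sorted[2] = c$c1c  (last char: 'c')
  sorted[3] = c1cc$  (last char: '$')
  sorted[4] = cc$c1  (last char: '1')
Last column: ccc$1
Original string S is at sorted index 3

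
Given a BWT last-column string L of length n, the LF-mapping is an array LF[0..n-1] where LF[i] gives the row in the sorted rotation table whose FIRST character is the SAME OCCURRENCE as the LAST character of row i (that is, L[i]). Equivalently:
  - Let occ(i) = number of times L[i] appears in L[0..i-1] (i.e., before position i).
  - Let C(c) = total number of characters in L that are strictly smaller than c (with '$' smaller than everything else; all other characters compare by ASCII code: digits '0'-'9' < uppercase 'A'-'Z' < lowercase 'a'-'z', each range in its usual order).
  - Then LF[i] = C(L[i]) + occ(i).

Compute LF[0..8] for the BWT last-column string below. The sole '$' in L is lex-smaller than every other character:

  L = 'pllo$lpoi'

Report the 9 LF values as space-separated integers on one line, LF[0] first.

Char counts: '$':1, 'i':1, 'l':3, 'o':2, 'p':2
C (first-col start): C('$')=0, C('i')=1, C('l')=2, C('o')=5, C('p')=7
L[0]='p': occ=0, LF[0]=C('p')+0=7+0=7
L[1]='l': occ=0, LF[1]=C('l')+0=2+0=2
L[2]='l': occ=1, LF[2]=C('l')+1=2+1=3
L[3]='o': occ=0, LF[3]=C('o')+0=5+0=5
L[4]='$': occ=0, LF[4]=C('$')+0=0+0=0
L[5]='l': occ=2, LF[5]=C('l')+2=2+2=4
L[6]='p': occ=1, LF[6]=C('p')+1=7+1=8
L[7]='o': occ=1, LF[7]=C('o')+1=5+1=6
L[8]='i': occ=0, LF[8]=C('i')+0=1+0=1

Answer: 7 2 3 5 0 4 8 6 1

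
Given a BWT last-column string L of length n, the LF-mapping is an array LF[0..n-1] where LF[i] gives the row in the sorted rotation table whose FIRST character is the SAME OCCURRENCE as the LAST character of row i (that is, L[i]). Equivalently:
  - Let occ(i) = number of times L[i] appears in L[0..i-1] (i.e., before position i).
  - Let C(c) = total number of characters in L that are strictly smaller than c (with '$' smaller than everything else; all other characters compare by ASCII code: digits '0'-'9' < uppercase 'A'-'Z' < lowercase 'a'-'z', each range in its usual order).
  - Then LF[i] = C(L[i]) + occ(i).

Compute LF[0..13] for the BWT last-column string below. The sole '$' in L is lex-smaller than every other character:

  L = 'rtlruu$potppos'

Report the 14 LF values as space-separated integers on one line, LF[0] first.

Answer: 7 10 1 8 12 13 0 4 2 11 5 6 3 9

Derivation:
Char counts: '$':1, 'l':1, 'o':2, 'p':3, 'r':2, 's':1, 't':2, 'u':2
C (first-col start): C('$')=0, C('l')=1, C('o')=2, C('p')=4, C('r')=7, C('s')=9, C('t')=10, C('u')=12
L[0]='r': occ=0, LF[0]=C('r')+0=7+0=7
L[1]='t': occ=0, LF[1]=C('t')+0=10+0=10
L[2]='l': occ=0, LF[2]=C('l')+0=1+0=1
L[3]='r': occ=1, LF[3]=C('r')+1=7+1=8
L[4]='u': occ=0, LF[4]=C('u')+0=12+0=12
L[5]='u': occ=1, LF[5]=C('u')+1=12+1=13
L[6]='$': occ=0, LF[6]=C('$')+0=0+0=0
L[7]='p': occ=0, LF[7]=C('p')+0=4+0=4
L[8]='o': occ=0, LF[8]=C('o')+0=2+0=2
L[9]='t': occ=1, LF[9]=C('t')+1=10+1=11
L[10]='p': occ=1, LF[10]=C('p')+1=4+1=5
L[11]='p': occ=2, LF[11]=C('p')+2=4+2=6
L[12]='o': occ=1, LF[12]=C('o')+1=2+1=3
L[13]='s': occ=0, LF[13]=C('s')+0=9+0=9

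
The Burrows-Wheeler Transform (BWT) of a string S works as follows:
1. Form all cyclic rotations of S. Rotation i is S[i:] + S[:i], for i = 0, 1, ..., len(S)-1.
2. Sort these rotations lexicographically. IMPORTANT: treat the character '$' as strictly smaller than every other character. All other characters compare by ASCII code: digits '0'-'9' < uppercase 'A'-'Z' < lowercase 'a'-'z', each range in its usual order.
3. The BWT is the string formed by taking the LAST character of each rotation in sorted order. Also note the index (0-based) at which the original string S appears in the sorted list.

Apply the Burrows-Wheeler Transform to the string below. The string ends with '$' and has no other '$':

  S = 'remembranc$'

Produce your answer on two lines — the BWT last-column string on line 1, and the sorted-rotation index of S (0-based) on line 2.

All 11 rotations (rotation i = S[i:]+S[:i]):
  rot[0] = remembranc$
  rot[1] = emembranc$r
  rot[2] = membranc$re
  rot[3] = embranc$rem
  rot[4] = mbranc$reme
  rot[5] = branc$remem
  rot[6] = ranc$rememb
  rot[7] = anc$remembr
  rot[8] = nc$remembra
  rot[9] = c$remembran
  rot[10] = $remembranc
Sorted (with $ < everything):
  sorted[0] = $remembranc  (last char: 'c')
  sorted[1] = anc$remembr  (last char: 'r')
  sorted[2] = branc$remem  (last char: 'm')
  sorted[3] = c$remembran  (last char: 'n')
  sorted[4] = embranc$rem  (last char: 'm')
  sorted[5] = emembranc$r  (last char: 'r')
  sorted[6] = mbranc$reme  (last char: 'e')
  sorted[7] = membranc$re  (last char: 'e')
  sorted[8] = nc$remembra  (last char: 'a')
  sorted[9] = ranc$rememb  (last char: 'b')
  sorted[10] = remembranc$  (last char: '$')
Last column: crmnmreeab$
Original string S is at sorted index 10

Answer: crmnmreeab$
10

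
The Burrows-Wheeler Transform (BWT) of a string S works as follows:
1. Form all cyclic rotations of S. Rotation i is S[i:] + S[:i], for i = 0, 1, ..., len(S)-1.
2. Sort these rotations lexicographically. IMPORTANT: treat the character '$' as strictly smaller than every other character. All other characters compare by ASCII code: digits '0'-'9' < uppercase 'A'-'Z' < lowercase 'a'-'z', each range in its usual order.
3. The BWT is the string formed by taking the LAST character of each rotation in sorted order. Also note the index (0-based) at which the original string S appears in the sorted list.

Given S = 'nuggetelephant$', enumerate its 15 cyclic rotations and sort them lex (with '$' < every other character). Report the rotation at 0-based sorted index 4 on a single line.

Answer: etelephant$nugg

Derivation:
All 15 rotations (rotation i = S[i:]+S[:i]):
  rot[0] = nuggetelephant$
  rot[1] = uggetelephant$n
  rot[2] = ggetelephant$nu
  rot[3] = getelephant$nug
  rot[4] = etelephant$nugg
  rot[5] = telephant$nugge
  rot[6] = elephant$nugget
  rot[7] = lephant$nuggete
  rot[8] = ephant$nuggetel
  rot[9] = phant$nuggetele
  rot[10] = hant$nuggetelep
  rot[11] = ant$nuggeteleph
  rot[12] = nt$nuggetelepha
  rot[13] = t$nuggetelephan
  rot[14] = $nuggetelephant
Sorted (with $ < everything):
  sorted[0] = $nuggetelephant
  sorted[1] = ant$nuggeteleph
  sorted[2] = elephant$nugget
  sorted[3] = ephant$nuggetel
  sorted[4] = etelephant$nugg
  sorted[5] = getelephant$nug
  sorted[6] = ggetelephant$nu
  sorted[7] = hant$nuggetelep
  sorted[8] = lephant$nuggete
  sorted[9] = nt$nuggetelepha
  sorted[10] = nuggetelephant$
  sorted[11] = phant$nuggetele
  sorted[12] = t$nuggetelephan
  sorted[13] = telephant$nugge
  sorted[14] = uggetelephant$n
sorted[4] = etelephant$nugg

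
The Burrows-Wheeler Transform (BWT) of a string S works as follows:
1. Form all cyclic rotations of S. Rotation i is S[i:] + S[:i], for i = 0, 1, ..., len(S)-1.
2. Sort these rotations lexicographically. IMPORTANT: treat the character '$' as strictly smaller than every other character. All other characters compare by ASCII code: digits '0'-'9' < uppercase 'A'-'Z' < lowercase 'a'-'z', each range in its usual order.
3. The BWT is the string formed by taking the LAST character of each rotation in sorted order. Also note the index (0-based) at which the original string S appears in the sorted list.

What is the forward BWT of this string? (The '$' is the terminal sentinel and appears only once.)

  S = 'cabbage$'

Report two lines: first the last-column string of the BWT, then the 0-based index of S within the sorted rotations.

All 8 rotations (rotation i = S[i:]+S[:i]):
  rot[0] = cabbage$
  rot[1] = abbage$c
  rot[2] = bbage$ca
  rot[3] = bage$cab
  rot[4] = age$cabb
  rot[5] = ge$cabba
  rot[6] = e$cabbag
  rot[7] = $cabbage
Sorted (with $ < everything):
  sorted[0] = $cabbage  (last char: 'e')
  sorted[1] = abbage$c  (last char: 'c')
  sorted[2] = age$cabb  (last char: 'b')
  sorted[3] = bage$cab  (last char: 'b')
  sorted[4] = bbage$ca  (last char: 'a')
  sorted[5] = cabbage$  (last char: '$')
  sorted[6] = e$cabbag  (last char: 'g')
  sorted[7] = ge$cabba  (last char: 'a')
Last column: ecbba$ga
Original string S is at sorted index 5

Answer: ecbba$ga
5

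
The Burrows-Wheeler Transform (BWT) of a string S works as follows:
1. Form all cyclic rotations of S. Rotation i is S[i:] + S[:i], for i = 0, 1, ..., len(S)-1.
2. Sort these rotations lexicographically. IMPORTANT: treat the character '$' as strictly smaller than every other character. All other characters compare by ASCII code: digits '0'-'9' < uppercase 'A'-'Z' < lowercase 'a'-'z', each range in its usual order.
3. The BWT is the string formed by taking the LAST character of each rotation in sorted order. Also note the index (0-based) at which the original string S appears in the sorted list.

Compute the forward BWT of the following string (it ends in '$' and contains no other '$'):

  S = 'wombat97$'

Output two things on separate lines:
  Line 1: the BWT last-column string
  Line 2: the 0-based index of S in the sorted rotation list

All 9 rotations (rotation i = S[i:]+S[:i]):
  rot[0] = wombat97$
  rot[1] = ombat97$w
  rot[2] = mbat97$wo
  rot[3] = bat97$wom
  rot[4] = at97$womb
  rot[5] = t97$womba
  rot[6] = 97$wombat
  rot[7] = 7$wombat9
  rot[8] = $wombat97
Sorted (with $ < everything):
  sorted[0] = $wombat97  (last char: '7')
  sorted[1] = 7$wombat9  (last char: '9')
  sorted[2] = 97$wombat  (last char: 't')
  sorted[3] = at97$womb  (last char: 'b')
  sorted[4] = bat97$wom  (last char: 'm')
  sorted[5] = mbat97$wo  (last char: 'o')
  sorted[6] = ombat97$w  (last char: 'w')
  sorted[7] = t97$womba  (last char: 'a')
  sorted[8] = wombat97$  (last char: '$')
Last column: 79tbmowa$
Original string S is at sorted index 8

Answer: 79tbmowa$
8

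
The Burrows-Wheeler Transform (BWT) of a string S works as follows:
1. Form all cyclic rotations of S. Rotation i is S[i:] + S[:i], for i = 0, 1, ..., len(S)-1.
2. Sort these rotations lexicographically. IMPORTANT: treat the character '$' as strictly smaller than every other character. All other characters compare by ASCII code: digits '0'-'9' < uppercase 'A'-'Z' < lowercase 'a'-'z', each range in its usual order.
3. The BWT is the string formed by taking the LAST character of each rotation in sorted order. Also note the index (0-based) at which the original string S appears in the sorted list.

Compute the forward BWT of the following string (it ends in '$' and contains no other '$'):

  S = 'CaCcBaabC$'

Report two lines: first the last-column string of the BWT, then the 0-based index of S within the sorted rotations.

All 10 rotations (rotation i = S[i:]+S[:i]):
  rot[0] = CaCcBaabC$
  rot[1] = aCcBaabC$C
  rot[2] = CcBaabC$Ca
  rot[3] = cBaabC$CaC
  rot[4] = BaabC$CaCc
  rot[5] = aabC$CaCcB
  rot[6] = abC$CaCcBa
  rot[7] = bC$CaCcBaa
  rot[8] = C$CaCcBaab
  rot[9] = $CaCcBaabC
Sorted (with $ < everything):
  sorted[0] = $CaCcBaabC  (last char: 'C')
  sorted[1] = BaabC$CaCc  (last char: 'c')
  sorted[2] = C$CaCcBaab  (last char: 'b')
  sorted[3] = CaCcBaabC$  (last char: '$')
  sorted[4] = CcBaabC$Ca  (last char: 'a')
  sorted[5] = aCcBaabC$C  (last char: 'C')
  sorted[6] = aabC$CaCcB  (last char: 'B')
  sorted[7] = abC$CaCcBa  (last char: 'a')
  sorted[8] = bC$CaCcBaa  (last char: 'a')
  sorted[9] = cBaabC$CaC  (last char: 'C')
Last column: Ccb$aCBaaC
Original string S is at sorted index 3

Answer: Ccb$aCBaaC
3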